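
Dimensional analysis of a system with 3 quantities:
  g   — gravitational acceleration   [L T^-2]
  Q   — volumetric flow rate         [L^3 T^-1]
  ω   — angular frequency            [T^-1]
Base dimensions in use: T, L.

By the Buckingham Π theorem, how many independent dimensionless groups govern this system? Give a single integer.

1

Exponent matrix [T,L] × [g,Q,ω]:
  T: [-2 -1 -1]
  L: [ 1  3  0]
Row reduction gives pivot columns g,Q; rank = 2
n=3, r=2 ⇒ 1 dimensionless group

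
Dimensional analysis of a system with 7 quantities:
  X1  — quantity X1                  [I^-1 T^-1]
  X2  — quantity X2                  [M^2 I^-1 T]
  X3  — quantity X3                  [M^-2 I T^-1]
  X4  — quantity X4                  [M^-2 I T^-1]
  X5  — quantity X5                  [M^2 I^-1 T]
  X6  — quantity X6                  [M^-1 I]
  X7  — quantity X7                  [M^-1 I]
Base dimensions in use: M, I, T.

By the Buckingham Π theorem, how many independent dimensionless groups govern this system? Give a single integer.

5

Dimensional matrix (M×I×T by X1×X2×X3×X4×X5×X6×X7):
  M: [ 0  2 -2 -2  2 -1 -1]
  I: [-1 -1  1  1 -1  1  1]
  T: [-1  1 -1 -1  1  0  0]
Echelon form has 2 nonzero rows (pivots: X1,X2)
n=7, r=2 ⇒ 5 dimensionless groups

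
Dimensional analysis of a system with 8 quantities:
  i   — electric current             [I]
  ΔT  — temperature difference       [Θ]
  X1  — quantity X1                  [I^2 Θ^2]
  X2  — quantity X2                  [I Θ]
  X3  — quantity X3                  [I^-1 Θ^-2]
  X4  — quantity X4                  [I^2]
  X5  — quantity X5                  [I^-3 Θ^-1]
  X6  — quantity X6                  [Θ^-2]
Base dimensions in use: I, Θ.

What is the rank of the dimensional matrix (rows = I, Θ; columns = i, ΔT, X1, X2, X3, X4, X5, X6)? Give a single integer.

Dimensional matrix (I×Θ by i×ΔT×X1×X2×X3×X4×X5×X6):
  I: [ 1  0  2  1 -1  2 -3  0]
  Θ: [ 0  1  2  1 -2  0 -1 -2]
RREF → pivots at {i,ΔT} ⇒ r = 2

2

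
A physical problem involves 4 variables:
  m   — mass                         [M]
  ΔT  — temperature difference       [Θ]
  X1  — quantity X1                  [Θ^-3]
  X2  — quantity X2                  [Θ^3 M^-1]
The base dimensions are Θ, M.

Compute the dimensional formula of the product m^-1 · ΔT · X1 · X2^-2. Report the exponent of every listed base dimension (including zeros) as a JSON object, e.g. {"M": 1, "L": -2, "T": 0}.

{"Θ": -8, "M": 1}

Dimensional matrix (Θ×M by m×ΔT×X1×X2):
  Θ: [ 0  1 -3  3]
  M: [ 1  0  0 -1]
  [Θ]: (-1)·0+(1)·1+(1)·-3+(-2)·3 = -8
  [M]: (-1)·1+(1)·0+(1)·0+(-2)·-1 = 1
⇒ Θ^-8 M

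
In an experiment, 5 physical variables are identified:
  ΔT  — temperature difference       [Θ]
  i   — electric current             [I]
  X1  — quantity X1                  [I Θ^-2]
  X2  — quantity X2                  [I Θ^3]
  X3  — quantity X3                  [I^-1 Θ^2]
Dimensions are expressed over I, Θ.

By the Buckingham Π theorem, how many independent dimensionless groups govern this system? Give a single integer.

Write exponents as rows I,Θ / cols ΔT,i,X1,X2,X3:
  I: [ 0  1  1  1 -1]
  Θ: [ 1  0 -2  3  2]
Row reduction gives pivot columns ΔT,i; rank = 2
n=5, r=2 ⇒ 3 dimensionless groups

3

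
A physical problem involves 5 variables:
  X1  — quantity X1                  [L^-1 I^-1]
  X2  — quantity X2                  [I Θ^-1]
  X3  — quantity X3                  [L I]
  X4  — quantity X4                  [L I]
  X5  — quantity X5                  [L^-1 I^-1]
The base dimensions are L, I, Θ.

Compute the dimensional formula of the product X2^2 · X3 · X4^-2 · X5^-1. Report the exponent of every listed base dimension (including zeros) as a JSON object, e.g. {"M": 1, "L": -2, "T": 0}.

Write exponents as rows L,I,Θ / cols X1,X2,X3,X4,X5:
  L: [-1  0  1  1 -1]
  I: [-1  1  1  1 -1]
  Θ: [ 0 -1  0  0  0]
  [L]: (2)·0+(1)·1+(-2)·1+(-1)·-1 = 0
  [I]: (2)·1+(1)·1+(-2)·1+(-1)·-1 = 2
  [Θ]: (2)·-1+(1)·0+(-2)·0+(-1)·0 = -2
⇒ I^2 Θ^-2

{"L": 0, "I": 2, "Θ": -2}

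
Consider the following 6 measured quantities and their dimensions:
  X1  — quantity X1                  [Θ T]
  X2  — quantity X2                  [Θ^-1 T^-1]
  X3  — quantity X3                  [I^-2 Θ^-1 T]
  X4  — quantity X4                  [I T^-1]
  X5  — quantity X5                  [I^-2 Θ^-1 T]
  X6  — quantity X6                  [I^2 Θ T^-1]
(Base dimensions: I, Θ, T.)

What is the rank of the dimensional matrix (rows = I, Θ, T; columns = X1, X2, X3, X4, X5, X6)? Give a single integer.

Dimensional matrix (I×Θ×T by X1×X2×X3×X4×X5×X6):
  I: [ 0  0 -2  1 -2  2]
  Θ: [ 1 -1 -1  0 -1  1]
  T: [ 1 -1  1 -1  1 -1]
Row reduction gives pivot columns X1,X3; rank = 2

2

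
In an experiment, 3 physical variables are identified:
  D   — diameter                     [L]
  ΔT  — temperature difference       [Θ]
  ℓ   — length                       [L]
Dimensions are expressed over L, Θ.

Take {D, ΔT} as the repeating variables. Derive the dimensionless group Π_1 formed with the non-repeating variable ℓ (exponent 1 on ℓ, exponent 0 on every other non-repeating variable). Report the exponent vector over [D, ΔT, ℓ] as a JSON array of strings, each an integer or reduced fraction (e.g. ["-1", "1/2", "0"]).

["-1", "0", "1"]

Exponent matrix [L,Θ] × [D,ΔT,ℓ]:
  L: [ 1  0  1]
  Θ: [ 0  1  0]
Echelon form has 2 nonzero rows (pivots: D,ΔT)
Pivot set = {D,ΔT}, free = {ℓ}
RREF:
  r0: [   1    0    1]
  r1: [   0    1    0]
Fix exponent of ℓ at 1; solve each RREF row for its pivot's exponent:
  r0: exp(D) + (1)·1 = 0 ⇒ exp(D) = -1
  r1: exp(ΔT) + (0)·1 = 0 ⇒ exp(ΔT) = 0
Π_1 = D^-1 · ℓ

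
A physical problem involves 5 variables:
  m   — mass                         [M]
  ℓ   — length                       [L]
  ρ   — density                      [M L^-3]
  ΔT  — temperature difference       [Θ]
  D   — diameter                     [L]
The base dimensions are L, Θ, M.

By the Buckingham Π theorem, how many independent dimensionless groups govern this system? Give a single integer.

2

Write exponents as rows L,Θ,M / cols m,ℓ,ρ,ΔT,D:
  L: [ 0  1 -3  0  1]
  Θ: [ 0  0  0  1  0]
  M: [ 1  0  1  0  0]
Row reduction gives pivot columns m,ℓ,ΔT; rank = 3
Π count = n − r = 5 − 3 = 2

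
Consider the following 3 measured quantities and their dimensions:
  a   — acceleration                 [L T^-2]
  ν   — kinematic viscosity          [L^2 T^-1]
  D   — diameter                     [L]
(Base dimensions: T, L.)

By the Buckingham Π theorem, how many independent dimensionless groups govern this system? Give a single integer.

Exponent matrix [T,L] × [a,ν,D]:
  T: [-2 -1  0]
  L: [ 1  2  1]
Echelon form has 2 nonzero rows (pivots: a,ν)
n=3, r=2 ⇒ 1 dimensionless group

1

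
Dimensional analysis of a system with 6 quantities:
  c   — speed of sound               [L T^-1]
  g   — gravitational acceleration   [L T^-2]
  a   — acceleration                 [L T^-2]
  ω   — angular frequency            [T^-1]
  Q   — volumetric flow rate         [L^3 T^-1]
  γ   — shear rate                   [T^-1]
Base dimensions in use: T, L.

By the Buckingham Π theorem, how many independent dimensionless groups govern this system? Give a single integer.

4

Dimensional matrix (T×L by c×g×a×ω×Q×γ):
  T: [-1 -2 -2 -1 -1 -1]
  L: [ 1  1  1  0  3  0]
Row reduction gives pivot columns c,g; rank = 2
n=6, r=2 ⇒ 4 dimensionless groups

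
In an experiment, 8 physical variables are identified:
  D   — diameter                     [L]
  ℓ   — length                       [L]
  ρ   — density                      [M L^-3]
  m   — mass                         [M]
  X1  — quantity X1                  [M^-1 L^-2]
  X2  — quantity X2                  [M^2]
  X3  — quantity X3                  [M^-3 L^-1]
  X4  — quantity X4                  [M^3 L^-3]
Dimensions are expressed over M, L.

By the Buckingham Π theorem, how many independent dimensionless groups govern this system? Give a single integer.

6

Write exponents as rows M,L / cols D,ℓ,ρ,m,X1,X2,X3,X4:
  M: [ 0  0  1  1 -1  2 -3  3]
  L: [ 1  1 -3  0 -2  0 -1 -3]
RREF → pivots at {D,ρ} ⇒ r = 2
Π count = n − r = 8 − 2 = 6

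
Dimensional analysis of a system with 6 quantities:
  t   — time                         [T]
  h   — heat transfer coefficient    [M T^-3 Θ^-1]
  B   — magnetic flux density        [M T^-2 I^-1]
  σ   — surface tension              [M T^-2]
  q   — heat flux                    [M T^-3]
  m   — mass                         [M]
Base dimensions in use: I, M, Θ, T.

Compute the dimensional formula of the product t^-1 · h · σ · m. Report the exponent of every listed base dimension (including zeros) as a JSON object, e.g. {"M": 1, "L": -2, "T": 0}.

Exponent matrix [I,M,Θ,T] × [t,h,B,σ,q,m]:
  I: [ 0  0 -1  0  0  0]
  M: [ 0  1  1  1  1  1]
  Θ: [ 0 -1  0  0  0  0]
  T: [ 1 -3 -2 -2 -3  0]
  [I]: (-1)·0+(1)·0+(1)·0+(1)·0 = 0
  [M]: (-1)·0+(1)·1+(1)·1+(1)·1 = 3
  [Θ]: (-1)·0+(1)·-1+(1)·0+(1)·0 = -1
  [T]: (-1)·1+(1)·-3+(1)·-2+(1)·0 = -6
⇒ M^3 Θ^-1 T^-6

{"I": 0, "M": 3, "Θ": -1, "T": -6}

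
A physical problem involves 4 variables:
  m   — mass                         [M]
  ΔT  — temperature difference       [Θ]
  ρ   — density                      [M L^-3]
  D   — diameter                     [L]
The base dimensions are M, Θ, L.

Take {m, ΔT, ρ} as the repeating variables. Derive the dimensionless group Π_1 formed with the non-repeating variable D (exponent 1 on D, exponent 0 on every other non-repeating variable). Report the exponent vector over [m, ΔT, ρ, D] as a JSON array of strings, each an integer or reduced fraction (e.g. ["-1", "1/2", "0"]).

["-1/3", "0", "1/3", "1"]

Dimensional matrix (M×Θ×L by m×ΔT×ρ×D):
  M: [ 1  0  1  0]
  Θ: [ 0  1  0  0]
  L: [ 0  0 -3  1]
RREF → pivots at {m,ΔT,ρ} ⇒ r = 3
Repeat: m,ΔT,ρ; free: D
RREF:
  r0: [   1    0    0  1/3]
  r1: [   0    1    0    0]
  r2: [   0    0    1 -1/3]
Fix exponent of D at 1; solve each RREF row for its pivot's exponent:
  r0: exp(m) + (1/3)·1 = 0 ⇒ exp(m) = -1/3
  r1: exp(ΔT) + (0)·1 = 0 ⇒ exp(ΔT) = 0
  r2: exp(ρ) + (-1/3)·1 = 0 ⇒ exp(ρ) = 1/3
Π_1 = m^(-1/3) · ρ^(1/3) · D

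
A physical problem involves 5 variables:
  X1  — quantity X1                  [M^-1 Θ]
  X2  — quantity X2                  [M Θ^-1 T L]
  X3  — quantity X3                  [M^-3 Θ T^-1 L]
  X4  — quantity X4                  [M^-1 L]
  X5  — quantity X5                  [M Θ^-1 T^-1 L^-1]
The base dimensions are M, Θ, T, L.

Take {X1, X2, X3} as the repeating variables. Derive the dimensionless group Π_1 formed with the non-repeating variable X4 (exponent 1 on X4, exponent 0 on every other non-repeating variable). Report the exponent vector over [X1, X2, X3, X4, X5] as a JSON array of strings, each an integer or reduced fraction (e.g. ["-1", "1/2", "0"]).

["0", "-1/2", "-1/2", "1", "0"]

Dimensional matrix (M×Θ×T×L by X1×X2×X3×X4×X5):
  M: [-1  1 -3 -1  1]
  Θ: [ 1 -1  1  0 -1]
  T: [ 0  1 -1  0 -1]
  L: [ 0  1  1  1 -1]
RREF → pivots at {X1,X2,X3} ⇒ r = 3
Pivot set = {X1,X2,X3}, free = {X4,X5}
RREF:
  r0: [   1    0    0    0   -2]
  r1: [   0    1    0  1/2   -1]
  r2: [   0    0    1  1/2    0]
  r3: [   0    0    0    0    0]
Fix exponent of X4 at 1, X5 at 0; solve each RREF row for its pivot's exponent:
  r0: exp(X1) + (0)·1 = 0 ⇒ exp(X1) = 0
  r1: exp(X2) + (1/2)·1 = 0 ⇒ exp(X2) = -1/2
  r2: exp(X3) + (1/2)·1 = 0 ⇒ exp(X3) = -1/2
Π_1 = X2^(-1/2) · X3^(-1/2) · X4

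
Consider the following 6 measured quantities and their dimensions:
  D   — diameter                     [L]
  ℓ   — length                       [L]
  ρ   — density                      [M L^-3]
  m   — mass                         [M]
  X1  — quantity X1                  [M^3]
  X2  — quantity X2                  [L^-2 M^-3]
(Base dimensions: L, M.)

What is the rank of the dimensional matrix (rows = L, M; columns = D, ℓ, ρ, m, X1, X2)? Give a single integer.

Dimensional matrix (L×M by D×ℓ×ρ×m×X1×X2):
  L: [ 1  1 -3  0  0 -2]
  M: [ 0  0  1  1  3 -3]
RREF → pivots at {D,ρ} ⇒ r = 2

2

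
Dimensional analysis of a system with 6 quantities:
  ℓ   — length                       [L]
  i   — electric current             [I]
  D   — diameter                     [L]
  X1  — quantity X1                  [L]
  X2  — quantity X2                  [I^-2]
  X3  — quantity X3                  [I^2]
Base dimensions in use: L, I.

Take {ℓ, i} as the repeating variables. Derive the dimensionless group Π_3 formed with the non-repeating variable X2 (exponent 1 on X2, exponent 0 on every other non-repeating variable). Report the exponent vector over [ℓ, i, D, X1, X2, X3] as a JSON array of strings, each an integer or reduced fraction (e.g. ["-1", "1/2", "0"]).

["0", "2", "0", "0", "1", "0"]

Write exponents as rows L,I / cols ℓ,i,D,X1,X2,X3:
  L: [ 1  0  1  1  0  0]
  I: [ 0  1  0  0 -2  2]
Echelon form has 2 nonzero rows (pivots: ℓ,i)
Repeat: ℓ,i; free: D,X1,X2,X3
RREF:
  r0: [   1    0    1    1    0    0]
  r1: [   0    1    0    0   -2    2]
Fix exponent of X2 at 1, D at 0, X1 at 0, X3 at 0; solve each RREF row for its pivot's exponent:
  r0: exp(ℓ) + (0)·1 = 0 ⇒ exp(ℓ) = 0
  r1: exp(i) + (-2)·1 = 0 ⇒ exp(i) = 2
Π_3 = i^2 · X2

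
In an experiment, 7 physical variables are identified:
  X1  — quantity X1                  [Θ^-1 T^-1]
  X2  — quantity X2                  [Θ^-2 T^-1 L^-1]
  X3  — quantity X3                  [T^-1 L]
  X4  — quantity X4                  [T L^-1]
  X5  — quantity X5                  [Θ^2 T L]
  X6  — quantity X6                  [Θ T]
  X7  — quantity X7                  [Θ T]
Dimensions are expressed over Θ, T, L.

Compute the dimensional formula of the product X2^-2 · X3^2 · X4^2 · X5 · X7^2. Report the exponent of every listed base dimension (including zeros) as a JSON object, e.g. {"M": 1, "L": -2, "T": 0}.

Dimensional matrix (Θ×T×L by X1×X2×X3×X4×X5×X6×X7):
  Θ: [-1 -2  0  0  2  1  1]
  T: [-1 -1 -1  1  1  1  1]
  L: [ 0 -1  1 -1  1  0  0]
  [Θ]: (-2)·-2+(2)·0+(2)·0+(1)·2+(2)·1 = 8
  [T]: (-2)·-1+(2)·-1+(2)·1+(1)·1+(2)·1 = 5
  [L]: (-2)·-1+(2)·1+(2)·-1+(1)·1+(2)·0 = 3
⇒ Θ^8 T^5 L^3

{"Θ": 8, "T": 5, "L": 3}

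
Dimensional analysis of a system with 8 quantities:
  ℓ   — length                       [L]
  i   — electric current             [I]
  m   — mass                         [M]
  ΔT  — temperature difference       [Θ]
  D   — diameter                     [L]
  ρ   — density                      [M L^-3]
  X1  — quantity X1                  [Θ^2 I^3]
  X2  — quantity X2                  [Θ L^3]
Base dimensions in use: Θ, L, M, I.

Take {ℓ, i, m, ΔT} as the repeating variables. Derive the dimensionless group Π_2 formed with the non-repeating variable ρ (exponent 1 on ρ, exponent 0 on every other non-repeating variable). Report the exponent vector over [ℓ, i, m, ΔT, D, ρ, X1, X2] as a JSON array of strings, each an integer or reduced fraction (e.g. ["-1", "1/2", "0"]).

Dimensional matrix (Θ×L×M×I by ℓ×i×m×ΔT×D×ρ×X1×X2):
  Θ: [ 0  0  0  1  0  0  2  1]
  L: [ 1  0  0  0  1 -3  0  3]
  M: [ 0  0  1  0  0  1  0  0]
  I: [ 0  1  0  0  0  0  3  0]
RREF → pivots at {ℓ,i,m,ΔT} ⇒ r = 4
Pivot set = {ℓ,i,m,ΔT}, free = {D,ρ,X1,X2}
RREF:
  r0: [   1    0    0    0    1   -3    0    3]
  r1: [   0    1    0    0    0    0    3    0]
  r2: [   0    0    1    0    0    1    0    0]
  r3: [   0    0    0    1    0    0    2    1]
Fix exponent of ρ at 1, D at 0, X1 at 0, X2 at 0; solve each RREF row for its pivot's exponent:
  r0: exp(ℓ) + (-3)·1 = 0 ⇒ exp(ℓ) = 3
  r1: exp(i) + (0)·1 = 0 ⇒ exp(i) = 0
  r2: exp(m) + (1)·1 = 0 ⇒ exp(m) = -1
  r3: exp(ΔT) + (0)·1 = 0 ⇒ exp(ΔT) = 0
Π_2 = ℓ^3 · m^-1 · ρ

["3", "0", "-1", "0", "0", "1", "0", "0"]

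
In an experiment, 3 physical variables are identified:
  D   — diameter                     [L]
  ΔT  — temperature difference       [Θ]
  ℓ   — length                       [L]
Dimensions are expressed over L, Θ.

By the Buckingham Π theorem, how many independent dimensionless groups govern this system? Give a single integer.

Dimensional matrix (L×Θ by D×ΔT×ℓ):
  L: [ 1  0  1]
  Θ: [ 0  1  0]
Row reduction gives pivot columns D,ΔT; rank = 2
3 vars − rank 2 = 1 Π group

1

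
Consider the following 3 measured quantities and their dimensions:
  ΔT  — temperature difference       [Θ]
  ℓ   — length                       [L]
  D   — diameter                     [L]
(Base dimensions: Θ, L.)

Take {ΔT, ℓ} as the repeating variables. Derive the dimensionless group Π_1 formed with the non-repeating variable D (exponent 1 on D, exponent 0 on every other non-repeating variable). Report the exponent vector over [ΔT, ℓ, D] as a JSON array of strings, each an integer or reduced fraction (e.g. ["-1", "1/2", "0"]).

["0", "-1", "1"]

Dimensional matrix (Θ×L by ΔT×ℓ×D):
  Θ: [ 1  0  0]
  L: [ 0  1  1]
Echelon form has 2 nonzero rows (pivots: ΔT,ℓ)
Repeat: ΔT,ℓ; free: D
RREF:
  r0: [   1    0    0]
  r1: [   0    1    1]
Fix exponent of D at 1; solve each RREF row for its pivot's exponent:
  r0: exp(ΔT) + (0)·1 = 0 ⇒ exp(ΔT) = 0
  r1: exp(ℓ) + (1)·1 = 0 ⇒ exp(ℓ) = -1
Π_1 = ℓ^-1 · D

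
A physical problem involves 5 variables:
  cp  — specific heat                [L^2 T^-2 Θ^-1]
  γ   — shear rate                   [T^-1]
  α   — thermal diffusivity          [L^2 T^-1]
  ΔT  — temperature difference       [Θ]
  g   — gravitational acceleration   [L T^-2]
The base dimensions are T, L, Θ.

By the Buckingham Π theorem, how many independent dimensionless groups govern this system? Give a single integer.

2

Exponent matrix [T,L,Θ] × [cp,γ,α,ΔT,g]:
  T: [-2 -1 -1  0 -2]
  L: [ 2  0  2  0  1]
  Θ: [-1  0  0  1  0]
Echelon form has 3 nonzero rows (pivots: cp,γ,α)
Π count = n − r = 5 − 3 = 2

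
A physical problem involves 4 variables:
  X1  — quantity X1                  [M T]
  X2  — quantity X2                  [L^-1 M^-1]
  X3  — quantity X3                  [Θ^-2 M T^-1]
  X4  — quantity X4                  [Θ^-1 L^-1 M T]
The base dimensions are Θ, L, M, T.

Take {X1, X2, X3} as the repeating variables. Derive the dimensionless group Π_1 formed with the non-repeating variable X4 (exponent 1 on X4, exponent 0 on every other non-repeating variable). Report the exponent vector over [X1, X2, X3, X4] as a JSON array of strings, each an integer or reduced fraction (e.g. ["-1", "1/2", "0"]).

["-3/2", "-1", "-1/2", "1"]

Exponent matrix [Θ,L,M,T] × [X1,X2,X3,X4]:
  Θ: [ 0  0 -2 -1]
  L: [ 0 -1  0 -1]
  M: [ 1 -1  1  1]
  T: [ 1  0 -1  1]
Echelon form has 3 nonzero rows (pivots: X1,X2,X3)
Pivot set = {X1,X2,X3}, free = {X4}
RREF:
  r0: [   1    0    0  3/2]
  r1: [   0    1    0    1]
  r2: [   0    0    1  1/2]
  r3: [   0    0    0    0]
Fix exponent of X4 at 1; solve each RREF row for its pivot's exponent:
  r0: exp(X1) + (3/2)·1 = 0 ⇒ exp(X1) = -3/2
  r1: exp(X2) + (1)·1 = 0 ⇒ exp(X2) = -1
  r2: exp(X3) + (1/2)·1 = 0 ⇒ exp(X3) = -1/2
Π_1 = X1^(-3/2) · X2^-1 · X3^(-1/2) · X4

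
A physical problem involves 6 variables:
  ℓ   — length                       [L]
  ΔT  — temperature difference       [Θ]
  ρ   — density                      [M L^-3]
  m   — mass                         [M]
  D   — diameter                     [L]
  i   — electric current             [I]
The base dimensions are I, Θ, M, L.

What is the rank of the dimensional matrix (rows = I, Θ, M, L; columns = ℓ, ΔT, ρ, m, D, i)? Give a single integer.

Exponent matrix [I,Θ,M,L] × [ℓ,ΔT,ρ,m,D,i]:
  I: [ 0  0  0  0  0  1]
  Θ: [ 0  1  0  0  0  0]
  M: [ 0  0  1  1  0  0]
  L: [ 1  0 -3  0  1  0]
Row reduction gives pivot columns ℓ,ΔT,ρ,i; rank = 4

4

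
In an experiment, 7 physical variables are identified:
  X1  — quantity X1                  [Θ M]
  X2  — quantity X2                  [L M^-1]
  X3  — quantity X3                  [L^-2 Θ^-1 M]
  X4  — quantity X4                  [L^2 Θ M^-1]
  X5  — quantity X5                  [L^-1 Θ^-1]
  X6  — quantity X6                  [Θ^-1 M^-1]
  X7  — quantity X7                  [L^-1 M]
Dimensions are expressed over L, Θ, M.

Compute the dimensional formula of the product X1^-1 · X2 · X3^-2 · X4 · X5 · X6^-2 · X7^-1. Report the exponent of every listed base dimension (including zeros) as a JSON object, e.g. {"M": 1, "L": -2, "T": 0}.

Dimensional matrix (L×Θ×M by X1×X2×X3×X4×X5×X6×X7):
  L: [ 0  1 -2  2 -1  0 -1]
  Θ: [ 1  0 -1  1 -1 -1  0]
  M: [ 1 -1  1 -1  0 -1  1]
  [L]: (-1)·0+(1)·1+(-2)·-2+(1)·2+(1)·-1+(-2)·0+(-1)·-1 = 7
  [Θ]: (-1)·1+(1)·0+(-2)·-1+(1)·1+(1)·-1+(-2)·-1+(-1)·0 = 3
  [M]: (-1)·1+(1)·-1+(-2)·1+(1)·-1+(1)·0+(-2)·-1+(-1)·1 = -4
⇒ L^7 Θ^3 M^-4

{"L": 7, "Θ": 3, "M": -4}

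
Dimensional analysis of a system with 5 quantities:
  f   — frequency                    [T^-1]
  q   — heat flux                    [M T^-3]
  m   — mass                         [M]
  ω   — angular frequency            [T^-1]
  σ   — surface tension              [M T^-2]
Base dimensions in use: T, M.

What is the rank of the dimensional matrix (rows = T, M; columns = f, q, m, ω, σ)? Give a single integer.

2

Write exponents as rows T,M / cols f,q,m,ω,σ:
  T: [-1 -3  0 -1 -2]
  M: [ 0  1  1  0  1]
RREF → pivots at {f,q} ⇒ r = 2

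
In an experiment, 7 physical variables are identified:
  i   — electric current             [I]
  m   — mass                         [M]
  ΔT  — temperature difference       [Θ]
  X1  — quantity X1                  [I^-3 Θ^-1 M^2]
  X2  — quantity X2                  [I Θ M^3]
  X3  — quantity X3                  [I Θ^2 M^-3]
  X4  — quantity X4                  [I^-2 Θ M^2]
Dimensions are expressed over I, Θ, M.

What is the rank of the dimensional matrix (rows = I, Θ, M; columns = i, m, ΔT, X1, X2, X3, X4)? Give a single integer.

3

Dimensional matrix (I×Θ×M by i×m×ΔT×X1×X2×X3×X4):
  I: [ 1  0  0 -3  1  1 -2]
  Θ: [ 0  0  1 -1  1  2  1]
  M: [ 0  1  0  2  3 -3  2]
Row reduction gives pivot columns i,m,ΔT; rank = 3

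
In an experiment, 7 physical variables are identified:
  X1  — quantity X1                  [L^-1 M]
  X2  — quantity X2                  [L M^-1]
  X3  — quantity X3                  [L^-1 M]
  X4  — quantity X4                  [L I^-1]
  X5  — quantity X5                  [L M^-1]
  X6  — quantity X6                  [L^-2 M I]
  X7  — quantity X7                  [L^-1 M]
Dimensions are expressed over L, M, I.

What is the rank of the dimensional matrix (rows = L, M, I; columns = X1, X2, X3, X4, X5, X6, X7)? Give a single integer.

2

Write exponents as rows L,M,I / cols X1,X2,X3,X4,X5,X6,X7:
  L: [-1  1 -1  1  1 -2 -1]
  M: [ 1 -1  1  0 -1  1  1]
  I: [ 0  0  0 -1  0  1  0]
Row reduction gives pivot columns X1,X4; rank = 2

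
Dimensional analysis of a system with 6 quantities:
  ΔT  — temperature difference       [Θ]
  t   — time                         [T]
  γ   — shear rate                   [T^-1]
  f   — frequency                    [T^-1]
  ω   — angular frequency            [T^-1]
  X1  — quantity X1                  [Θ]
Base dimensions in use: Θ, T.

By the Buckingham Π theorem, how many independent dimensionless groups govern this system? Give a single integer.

Exponent matrix [Θ,T] × [ΔT,t,γ,f,ω,X1]:
  Θ: [ 1  0  0  0  0  1]
  T: [ 0  1 -1 -1 -1  0]
RREF → pivots at {ΔT,t} ⇒ r = 2
6 vars − rank 2 = 4 Π groups

4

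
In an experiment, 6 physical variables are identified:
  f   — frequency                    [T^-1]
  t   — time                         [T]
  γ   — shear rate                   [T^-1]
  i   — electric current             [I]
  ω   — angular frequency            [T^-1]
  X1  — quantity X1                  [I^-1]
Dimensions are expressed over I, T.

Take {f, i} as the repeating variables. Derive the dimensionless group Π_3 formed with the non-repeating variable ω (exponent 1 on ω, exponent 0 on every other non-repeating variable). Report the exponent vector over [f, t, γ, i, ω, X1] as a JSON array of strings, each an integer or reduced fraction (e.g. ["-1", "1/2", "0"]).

["-1", "0", "0", "0", "1", "0"]

Exponent matrix [I,T] × [f,t,γ,i,ω,X1]:
  I: [ 0  0  0  1  0 -1]
  T: [-1  1 -1  0 -1  0]
Row reduction gives pivot columns f,i; rank = 2
Pivot set = {f,i}, free = {t,γ,ω,X1}
RREF:
  r0: [   1   -1    1    0    1    0]
  r1: [   0    0    0    1    0   -1]
Fix exponent of ω at 1, t at 0, γ at 0, X1 at 0; solve each RREF row for its pivot's exponent:
  r0: exp(f) + (1)·1 = 0 ⇒ exp(f) = -1
  r1: exp(i) + (0)·1 = 0 ⇒ exp(i) = 0
Π_3 = f^-1 · ω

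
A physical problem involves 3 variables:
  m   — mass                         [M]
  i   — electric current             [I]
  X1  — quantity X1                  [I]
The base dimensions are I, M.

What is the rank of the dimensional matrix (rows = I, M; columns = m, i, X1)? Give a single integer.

2

Write exponents as rows I,M / cols m,i,X1:
  I: [ 0  1  1]
  M: [ 1  0  0]
Echelon form has 2 nonzero rows (pivots: m,i)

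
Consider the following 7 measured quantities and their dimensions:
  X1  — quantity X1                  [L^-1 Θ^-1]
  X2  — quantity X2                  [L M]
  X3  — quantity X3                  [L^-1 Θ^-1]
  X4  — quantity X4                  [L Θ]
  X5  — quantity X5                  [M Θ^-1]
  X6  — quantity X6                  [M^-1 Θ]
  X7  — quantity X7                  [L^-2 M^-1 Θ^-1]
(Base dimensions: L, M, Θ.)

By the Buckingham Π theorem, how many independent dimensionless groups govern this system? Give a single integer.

Dimensional matrix (L×M×Θ by X1×X2×X3×X4×X5×X6×X7):
  L: [-1  1 -1  1  0  0 -2]
  M: [ 0  1  0  0  1 -1 -1]
  Θ: [-1  0 -1  1 -1  1 -1]
Echelon form has 2 nonzero rows (pivots: X1,X2)
n=7, r=2 ⇒ 5 dimensionless groups

5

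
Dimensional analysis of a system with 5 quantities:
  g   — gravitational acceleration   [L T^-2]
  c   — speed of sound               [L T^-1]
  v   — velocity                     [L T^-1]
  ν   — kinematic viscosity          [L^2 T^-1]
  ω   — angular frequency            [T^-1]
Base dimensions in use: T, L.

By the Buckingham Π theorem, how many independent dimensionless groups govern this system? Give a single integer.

3

Write exponents as rows T,L / cols g,c,v,ν,ω:
  T: [-2 -1 -1 -1 -1]
  L: [ 1  1  1  2  0]
Echelon form has 2 nonzero rows (pivots: g,c)
n=5, r=2 ⇒ 3 dimensionless groups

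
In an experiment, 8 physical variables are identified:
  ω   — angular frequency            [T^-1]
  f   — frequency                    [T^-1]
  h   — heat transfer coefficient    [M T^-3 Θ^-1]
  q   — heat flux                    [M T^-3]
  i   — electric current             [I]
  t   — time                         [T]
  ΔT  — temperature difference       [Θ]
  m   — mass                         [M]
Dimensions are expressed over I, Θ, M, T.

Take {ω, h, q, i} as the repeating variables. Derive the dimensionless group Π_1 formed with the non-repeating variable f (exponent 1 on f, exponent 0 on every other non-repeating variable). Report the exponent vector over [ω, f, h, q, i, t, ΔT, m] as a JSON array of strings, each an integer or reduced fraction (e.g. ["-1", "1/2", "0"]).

["-1", "1", "0", "0", "0", "0", "0", "0"]

Write exponents as rows I,Θ,M,T / cols ω,f,h,q,i,t,ΔT,m:
  I: [ 0  0  0  0  1  0  0  0]
  Θ: [ 0  0 -1  0  0  0  1  0]
  M: [ 0  0  1  1  0  0  0  1]
  T: [-1 -1 -3 -3  0  1  0  0]
RREF → pivots at {ω,h,q,i} ⇒ r = 4
Repeat: ω,h,q,i; free: f,t,ΔT,m
RREF:
  r0: [   1    1    0    0    0   -1    0   -3]
  r1: [   0    0    1    0    0    0   -1    0]
  r2: [   0    0    0    1    0    0    1    1]
  r3: [   0    0    0    0    1    0    0    0]
Fix exponent of f at 1, t at 0, ΔT at 0, m at 0; solve each RREF row for its pivot's exponent:
  r0: exp(ω) + (1)·1 = 0 ⇒ exp(ω) = -1
  r1: exp(h) + (0)·1 = 0 ⇒ exp(h) = 0
  r2: exp(q) + (0)·1 = 0 ⇒ exp(q) = 0
  r3: exp(i) + (0)·1 = 0 ⇒ exp(i) = 0
Π_1 = ω^-1 · f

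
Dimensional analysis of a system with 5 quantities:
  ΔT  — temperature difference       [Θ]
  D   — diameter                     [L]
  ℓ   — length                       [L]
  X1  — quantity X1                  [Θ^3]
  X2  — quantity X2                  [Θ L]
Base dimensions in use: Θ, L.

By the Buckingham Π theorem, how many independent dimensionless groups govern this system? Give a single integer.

Exponent matrix [Θ,L] × [ΔT,D,ℓ,X1,X2]:
  Θ: [ 1  0  0  3  1]
  L: [ 0  1  1  0  1]
Row reduction gives pivot columns ΔT,D; rank = 2
5 vars − rank 2 = 3 Π groups

3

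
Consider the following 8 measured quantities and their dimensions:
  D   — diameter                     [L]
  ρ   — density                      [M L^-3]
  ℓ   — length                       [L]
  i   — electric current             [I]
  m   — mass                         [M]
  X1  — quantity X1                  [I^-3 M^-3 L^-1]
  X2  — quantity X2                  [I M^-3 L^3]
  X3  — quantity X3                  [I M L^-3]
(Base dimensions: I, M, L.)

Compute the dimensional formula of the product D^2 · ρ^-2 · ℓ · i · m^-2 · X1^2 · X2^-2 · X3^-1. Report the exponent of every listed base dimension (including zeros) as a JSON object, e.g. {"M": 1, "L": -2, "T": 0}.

{"I": -8, "M": -5, "L": 4}

Exponent matrix [I,M,L] × [D,ρ,ℓ,i,m,X1,X2,X3]:
  I: [ 0  0  0  1  0 -3  1  1]
  M: [ 0  1  0  0  1 -3 -3  1]
  L: [ 1 -3  1  0  0 -1  3 -3]
  [I]: (2)·0+(-2)·0+(1)·0+(1)·1+(-2)·0+(2)·-3+(-2)·1+(-1)·1 = -8
  [M]: (2)·0+(-2)·1+(1)·0+(1)·0+(-2)·1+(2)·-3+(-2)·-3+(-1)·1 = -5
  [L]: (2)·1+(-2)·-3+(1)·1+(1)·0+(-2)·0+(2)·-1+(-2)·3+(-1)·-3 = 4
⇒ I^-8 M^-5 L^4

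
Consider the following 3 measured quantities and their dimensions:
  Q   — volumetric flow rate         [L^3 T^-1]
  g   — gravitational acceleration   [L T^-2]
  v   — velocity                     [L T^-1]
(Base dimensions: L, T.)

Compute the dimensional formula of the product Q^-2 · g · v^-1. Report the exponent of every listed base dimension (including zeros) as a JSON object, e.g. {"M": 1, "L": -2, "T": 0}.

Write exponents as rows L,T / cols Q,g,v:
  L: [ 3  1  1]
  T: [-1 -2 -1]
  [L]: (-2)·3+(1)·1+(-1)·1 = -6
  [T]: (-2)·-1+(1)·-2+(-1)·-1 = 1
⇒ L^-6 T

{"L": -6, "T": 1}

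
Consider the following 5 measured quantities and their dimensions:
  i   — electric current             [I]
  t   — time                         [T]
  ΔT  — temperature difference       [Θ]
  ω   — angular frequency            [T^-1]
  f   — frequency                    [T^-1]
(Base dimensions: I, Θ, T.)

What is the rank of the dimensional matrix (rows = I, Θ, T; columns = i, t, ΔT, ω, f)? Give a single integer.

3

Dimensional matrix (I×Θ×T by i×t×ΔT×ω×f):
  I: [ 1  0  0  0  0]
  Θ: [ 0  0  1  0  0]
  T: [ 0  1  0 -1 -1]
RREF → pivots at {i,t,ΔT} ⇒ r = 3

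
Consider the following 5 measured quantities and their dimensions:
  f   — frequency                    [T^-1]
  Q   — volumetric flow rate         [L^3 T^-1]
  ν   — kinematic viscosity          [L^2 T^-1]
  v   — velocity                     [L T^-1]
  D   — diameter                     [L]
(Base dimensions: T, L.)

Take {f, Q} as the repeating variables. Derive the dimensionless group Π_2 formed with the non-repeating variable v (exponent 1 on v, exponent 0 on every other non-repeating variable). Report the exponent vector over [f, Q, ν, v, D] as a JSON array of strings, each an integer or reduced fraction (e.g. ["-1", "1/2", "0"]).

Write exponents as rows T,L / cols f,Q,ν,v,D:
  T: [-1 -1 -1 -1  0]
  L: [ 0  3  2  1  1]
Echelon form has 2 nonzero rows (pivots: f,Q)
Pivot set = {f,Q}, free = {ν,v,D}
RREF:
  r0: [   1    0  1/3  2/3 -1/3]
  r1: [   0    1  2/3  1/3  1/3]
Fix exponent of v at 1, ν at 0, D at 0; solve each RREF row for its pivot's exponent:
  r0: exp(f) + (2/3)·1 = 0 ⇒ exp(f) = -2/3
  r1: exp(Q) + (1/3)·1 = 0 ⇒ exp(Q) = -1/3
Π_2 = f^(-2/3) · Q^(-1/3) · v

["-2/3", "-1/3", "0", "1", "0"]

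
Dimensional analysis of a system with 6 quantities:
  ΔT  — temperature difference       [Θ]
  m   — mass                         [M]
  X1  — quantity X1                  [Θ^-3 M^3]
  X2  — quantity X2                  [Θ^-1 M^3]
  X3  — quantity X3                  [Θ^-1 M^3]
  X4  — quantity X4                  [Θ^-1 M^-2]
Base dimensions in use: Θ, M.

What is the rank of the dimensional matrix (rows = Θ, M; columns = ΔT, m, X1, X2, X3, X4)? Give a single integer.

2

Dimensional matrix (Θ×M by ΔT×m×X1×X2×X3×X4):
  Θ: [ 1  0 -3 -1 -1 -1]
  M: [ 0  1  3  3  3 -2]
RREF → pivots at {ΔT,m} ⇒ r = 2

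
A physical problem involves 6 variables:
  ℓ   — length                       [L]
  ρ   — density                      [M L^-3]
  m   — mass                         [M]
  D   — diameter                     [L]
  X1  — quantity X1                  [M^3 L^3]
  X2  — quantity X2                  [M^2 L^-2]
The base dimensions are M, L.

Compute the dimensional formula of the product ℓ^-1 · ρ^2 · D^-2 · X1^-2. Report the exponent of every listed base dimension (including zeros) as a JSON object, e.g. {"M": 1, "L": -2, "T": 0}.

Write exponents as rows M,L / cols ℓ,ρ,m,D,X1,X2:
  M: [ 0  1  1  0  3  2]
  L: [ 1 -3  0  1  3 -2]
  [M]: (-1)·0+(2)·1+(-2)·0+(-2)·3 = -4
  [L]: (-1)·1+(2)·-3+(-2)·1+(-2)·3 = -15
⇒ M^-4 L^-15

{"M": -4, "L": -15}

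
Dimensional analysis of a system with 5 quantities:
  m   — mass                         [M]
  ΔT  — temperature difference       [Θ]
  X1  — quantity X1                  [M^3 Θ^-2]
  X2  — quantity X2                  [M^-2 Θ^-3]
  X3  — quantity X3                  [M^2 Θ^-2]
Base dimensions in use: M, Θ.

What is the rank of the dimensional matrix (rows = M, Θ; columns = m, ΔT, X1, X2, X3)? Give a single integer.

Dimensional matrix (M×Θ by m×ΔT×X1×X2×X3):
  M: [ 1  0  3 -2  2]
  Θ: [ 0  1 -2 -3 -2]
Row reduction gives pivot columns m,ΔT; rank = 2

2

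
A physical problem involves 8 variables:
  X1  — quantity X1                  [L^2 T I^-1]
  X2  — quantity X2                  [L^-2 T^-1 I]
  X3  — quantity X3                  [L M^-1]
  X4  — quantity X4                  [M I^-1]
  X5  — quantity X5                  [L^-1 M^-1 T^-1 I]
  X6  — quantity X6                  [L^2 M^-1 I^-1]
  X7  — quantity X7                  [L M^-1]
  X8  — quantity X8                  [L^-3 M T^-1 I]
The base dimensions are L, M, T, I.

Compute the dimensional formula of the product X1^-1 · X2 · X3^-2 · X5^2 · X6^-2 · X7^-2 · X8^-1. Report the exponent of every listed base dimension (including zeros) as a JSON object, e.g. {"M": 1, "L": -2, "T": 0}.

{"L": -11, "M": 3, "T": -3, "I": 5}

Exponent matrix [L,M,T,I] × [X1,X2,X3,X4,X5,X6,X7,X8]:
  L: [ 2 -2  1  0 -1  2  1 -3]
  M: [ 0  0 -1  1 -1 -1 -1  1]
  T: [ 1 -1  0  0 -1  0  0 -1]
  I: [-1  1  0 -1  1 -1  0  1]
  [L]: (-1)·2+(1)·-2+(-2)·1+(2)·-1+(-2)·2+(-2)·1+(-1)·-3 = -11
  [M]: (-1)·0+(1)·0+(-2)·-1+(2)·-1+(-2)·-1+(-2)·-1+(-1)·1 = 3
  [T]: (-1)·1+(1)·-1+(-2)·0+(2)·-1+(-2)·0+(-2)·0+(-1)·-1 = -3
  [I]: (-1)·-1+(1)·1+(-2)·0+(2)·1+(-2)·-1+(-2)·0+(-1)·1 = 5
⇒ L^-11 M^3 T^-3 I^5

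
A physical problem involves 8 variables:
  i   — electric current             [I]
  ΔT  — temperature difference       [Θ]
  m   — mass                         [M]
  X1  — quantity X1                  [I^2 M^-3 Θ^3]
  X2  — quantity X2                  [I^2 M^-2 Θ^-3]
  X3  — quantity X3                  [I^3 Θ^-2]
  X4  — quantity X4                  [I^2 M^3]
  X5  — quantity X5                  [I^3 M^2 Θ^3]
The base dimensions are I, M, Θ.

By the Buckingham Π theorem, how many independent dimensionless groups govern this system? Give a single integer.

Write exponents as rows I,M,Θ / cols i,ΔT,m,X1,X2,X3,X4,X5:
  I: [ 1  0  0  2  2  3  2  3]
  M: [ 0  0  1 -3 -2  0  3  2]
  Θ: [ 0  1  0  3 -3 -2  0  3]
Row reduction gives pivot columns i,ΔT,m; rank = 3
n=8, r=3 ⇒ 5 dimensionless groups

5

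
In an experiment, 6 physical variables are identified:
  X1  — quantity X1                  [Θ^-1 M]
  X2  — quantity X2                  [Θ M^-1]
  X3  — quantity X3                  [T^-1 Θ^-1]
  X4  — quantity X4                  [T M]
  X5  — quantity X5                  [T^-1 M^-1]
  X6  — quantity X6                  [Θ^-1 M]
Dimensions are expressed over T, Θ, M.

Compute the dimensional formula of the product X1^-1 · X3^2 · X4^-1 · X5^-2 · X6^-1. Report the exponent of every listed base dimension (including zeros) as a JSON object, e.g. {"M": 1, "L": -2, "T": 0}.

{"T": -1, "Θ": 0, "M": -1}

Exponent matrix [T,Θ,M] × [X1,X2,X3,X4,X5,X6]:
  T: [ 0  0 -1  1 -1  0]
  Θ: [-1  1 -1  0  0 -1]
  M: [ 1 -1  0  1 -1  1]
  [T]: (-1)·0+(2)·-1+(-1)·1+(-2)·-1+(-1)·0 = -1
  [Θ]: (-1)·-1+(2)·-1+(-1)·0+(-2)·0+(-1)·-1 = 0
  [M]: (-1)·1+(2)·0+(-1)·1+(-2)·-1+(-1)·1 = -1
⇒ T^-1 M^-1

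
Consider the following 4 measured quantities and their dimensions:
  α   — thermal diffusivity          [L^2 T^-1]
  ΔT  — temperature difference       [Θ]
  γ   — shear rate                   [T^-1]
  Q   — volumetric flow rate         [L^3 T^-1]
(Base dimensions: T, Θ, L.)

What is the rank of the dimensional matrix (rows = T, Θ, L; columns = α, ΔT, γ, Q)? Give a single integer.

Exponent matrix [T,Θ,L] × [α,ΔT,γ,Q]:
  T: [-1  0 -1 -1]
  Θ: [ 0  1  0  0]
  L: [ 2  0  0  3]
RREF → pivots at {α,ΔT,γ} ⇒ r = 3

3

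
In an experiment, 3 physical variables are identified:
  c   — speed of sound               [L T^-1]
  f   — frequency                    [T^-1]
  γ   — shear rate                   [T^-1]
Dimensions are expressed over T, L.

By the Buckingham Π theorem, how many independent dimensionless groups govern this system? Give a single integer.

Write exponents as rows T,L / cols c,f,γ:
  T: [-1 -1 -1]
  L: [ 1  0  0]
Echelon form has 2 nonzero rows (pivots: c,f)
3 vars − rank 2 = 1 Π group

1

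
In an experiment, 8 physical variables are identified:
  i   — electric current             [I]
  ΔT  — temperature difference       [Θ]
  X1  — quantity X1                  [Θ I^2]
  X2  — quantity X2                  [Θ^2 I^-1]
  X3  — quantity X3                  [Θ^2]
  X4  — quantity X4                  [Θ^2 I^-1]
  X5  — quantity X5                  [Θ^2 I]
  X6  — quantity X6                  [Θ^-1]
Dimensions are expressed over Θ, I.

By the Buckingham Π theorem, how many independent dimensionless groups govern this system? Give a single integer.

6

Exponent matrix [Θ,I] × [i,ΔT,X1,X2,X3,X4,X5,X6]:
  Θ: [ 0  1  1  2  2  2  2 -1]
  I: [ 1  0  2 -1  0 -1  1  0]
RREF → pivots at {i,ΔT} ⇒ r = 2
n=8, r=2 ⇒ 6 dimensionless groups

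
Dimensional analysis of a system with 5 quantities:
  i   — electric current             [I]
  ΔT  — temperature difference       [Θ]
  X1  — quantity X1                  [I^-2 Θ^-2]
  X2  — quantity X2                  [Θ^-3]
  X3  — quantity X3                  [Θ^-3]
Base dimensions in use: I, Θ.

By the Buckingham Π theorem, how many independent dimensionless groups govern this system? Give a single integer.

Dimensional matrix (I×Θ by i×ΔT×X1×X2×X3):
  I: [ 1  0 -2  0  0]
  Θ: [ 0  1 -2 -3 -3]
Echelon form has 2 nonzero rows (pivots: i,ΔT)
5 vars − rank 2 = 3 Π groups

3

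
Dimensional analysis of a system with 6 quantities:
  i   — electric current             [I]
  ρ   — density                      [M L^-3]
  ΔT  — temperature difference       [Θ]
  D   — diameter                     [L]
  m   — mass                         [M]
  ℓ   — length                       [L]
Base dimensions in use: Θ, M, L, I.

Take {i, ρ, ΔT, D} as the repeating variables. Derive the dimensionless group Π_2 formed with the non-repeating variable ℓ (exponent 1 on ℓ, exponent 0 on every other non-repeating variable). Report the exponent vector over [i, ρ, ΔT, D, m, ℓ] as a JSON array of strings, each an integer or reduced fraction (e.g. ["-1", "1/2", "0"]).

Dimensional matrix (Θ×M×L×I by i×ρ×ΔT×D×m×ℓ):
  Θ: [ 0  0  1  0  0  0]
  M: [ 0  1  0  0  1  0]
  L: [ 0 -3  0  1  0  1]
  I: [ 1  0  0  0  0  0]
RREF → pivots at {i,ρ,ΔT,D} ⇒ r = 4
Repeat: i,ρ,ΔT,D; free: m,ℓ
RREF:
  r0: [   1    0    0    0    0    0]
  r1: [   0    1    0    0    1    0]
  r2: [   0    0    1    0    0    0]
  r3: [   0    0    0    1    3    1]
Fix exponent of ℓ at 1, m at 0; solve each RREF row for its pivot's exponent:
  r0: exp(i) + (0)·1 = 0 ⇒ exp(i) = 0
  r1: exp(ρ) + (0)·1 = 0 ⇒ exp(ρ) = 0
  r2: exp(ΔT) + (0)·1 = 0 ⇒ exp(ΔT) = 0
  r3: exp(D) + (1)·1 = 0 ⇒ exp(D) = -1
Π_2 = D^-1 · ℓ

["0", "0", "0", "-1", "0", "1"]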